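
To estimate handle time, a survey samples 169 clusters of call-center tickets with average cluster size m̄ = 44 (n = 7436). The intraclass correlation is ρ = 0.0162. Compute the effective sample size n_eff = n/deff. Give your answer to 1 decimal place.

4382.9

deff = 1 + (44 − 1)·0.0162 = 1 + 0.6966 = 1.6966.
n_eff = 7436 / 1.6966 = 4382.9.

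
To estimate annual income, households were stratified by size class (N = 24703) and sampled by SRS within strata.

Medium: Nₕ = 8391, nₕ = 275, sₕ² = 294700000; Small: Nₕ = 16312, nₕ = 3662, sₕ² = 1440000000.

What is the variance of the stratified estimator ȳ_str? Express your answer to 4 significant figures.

252600

Var(ȳ_str) = Σₕ Wₕ²(1 − fₕ)sₕ²/nₕ with Wₕ = Nₕ/N, N = 24703.
Medium: Wₕ = 0.33967534; term = 0.33967534²·(1 − 0.03277321)·294700000/275 = 119592.46.
Small: Wₕ = 0.66032466; term = 0.66032466²·(1 − 0.22449730)·1440000000/3662 = 132966.58.
Sum = 252559.04.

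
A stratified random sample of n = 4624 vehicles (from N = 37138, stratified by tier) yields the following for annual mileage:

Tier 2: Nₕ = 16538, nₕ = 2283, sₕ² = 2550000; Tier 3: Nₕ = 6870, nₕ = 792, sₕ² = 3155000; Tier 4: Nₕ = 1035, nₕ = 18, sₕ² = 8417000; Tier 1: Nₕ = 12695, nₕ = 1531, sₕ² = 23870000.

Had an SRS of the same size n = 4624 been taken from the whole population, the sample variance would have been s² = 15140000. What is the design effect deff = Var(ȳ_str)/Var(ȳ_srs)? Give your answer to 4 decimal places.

Var(ȳ_str) = Σ Wₕ²(1−fₕ)sₕ²/nₕ with Wₕ = Nₕ/37138:
  Tier 2: (16538/37138)²·(1−2283/16538)·2550000/2283 = 190.91825
  Tier 3: (6870/37138)²·(1−792/6870)·3155000/792 = 120.60202
  Tier 4: (1035/37138)²·(1−18/1035)·8417000/18 = 356.86923
  Tier 1: (12695/37138)²·(1−1531/12695)·23870000/1531 = 1602.1115
  → Var(ȳ_str) = 2270.501.
Var(ȳ_srs) = (1 − 4624/37138)·15140000/4624 = 2866.5528.
deff = 2270.501 / 2866.5528 = 0.7921.

0.7921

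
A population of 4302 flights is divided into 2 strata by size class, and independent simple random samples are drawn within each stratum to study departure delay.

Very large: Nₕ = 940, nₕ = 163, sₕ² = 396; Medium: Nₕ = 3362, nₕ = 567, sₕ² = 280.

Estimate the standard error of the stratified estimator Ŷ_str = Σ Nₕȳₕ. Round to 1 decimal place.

2532.7

Var(Ŷ_str) = Σₕ Nₕ²(1 − fₕ)sₕ²/nₕ.
Very large: 940²·(1 − 163/940)·396/163 = 1.7744201 × 10^6.
Medium: 3362²·(1 − 567/3362)·280/567 = 4.6403901 × 10^6.
Sum = 6.4148102 × 10^6.
SE = √(6.4148102 × 10^6) = 2532.7.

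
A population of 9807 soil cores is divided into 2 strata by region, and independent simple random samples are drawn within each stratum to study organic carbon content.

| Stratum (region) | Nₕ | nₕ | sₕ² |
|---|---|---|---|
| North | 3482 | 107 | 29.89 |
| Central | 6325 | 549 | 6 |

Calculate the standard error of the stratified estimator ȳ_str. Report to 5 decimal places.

Var(ȳ_str) = Σₕ Wₕ²(1 − fₕ)sₕ²/nₕ with Wₕ = Nₕ/N, N = 9807.
North: Wₕ = 0.35505251; term = 0.35505251²·(1 − 0.03072947)·29.89/107 = 0.034132833.
Central: Wₕ = 0.64494749; term = 0.64494749²·(1 − 0.08679842)·6/549 = 0.004151397.
Sum = 0.03828423.
SE = √(0.03828423) = 0.19566.

0.19566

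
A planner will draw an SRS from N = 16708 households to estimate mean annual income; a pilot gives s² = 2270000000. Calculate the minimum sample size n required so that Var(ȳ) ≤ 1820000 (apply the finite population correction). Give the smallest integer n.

1161

Without fpc, n₀ = s²/D = 2270000000/1820000 = 1247.2527.
With fpc, (1 − n/N)·s²/n ≤ D requires n ≥ n₀/(1 + n₀/N) = 1247.2527/(1 + 1247.2527/16708) = 1160.6129.
Rounding up, n = 1161.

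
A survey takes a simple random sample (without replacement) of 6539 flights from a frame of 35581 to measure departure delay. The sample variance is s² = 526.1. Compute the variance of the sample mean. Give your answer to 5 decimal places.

0.06567

Under SRS without replacement, Var(ȳ) = (1 − f)·s²/n with f = n/N = 6539/35581 = 0.18377786.
Var(ȳ) = (1 − 0.18377786)·526.1/6539 = 0.81622214·0.080455727 = 0.065669746.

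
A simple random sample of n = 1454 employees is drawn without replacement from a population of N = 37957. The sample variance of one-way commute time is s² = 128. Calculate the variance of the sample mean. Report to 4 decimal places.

0.0847

Under SRS without replacement, Var(ȳ) = (1 − f)·s²/n with f = n/N = 1454/37957 = 0.03830650.
Var(ȳ) = (1 − 0.03830650)·128/1454 = 0.96169350·0.088033012 = 0.084660775.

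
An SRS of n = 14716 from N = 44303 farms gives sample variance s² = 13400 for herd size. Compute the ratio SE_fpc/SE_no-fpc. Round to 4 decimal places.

f = n/N = 14716/44303 = 0.33216712.
SE_no-fpc = √(s²/n) = 0.95423976; SE_fpc = √((1−f)s²/n) = 0.77981468.
Ratio = √(1−f) = 0.81721042.

0.8172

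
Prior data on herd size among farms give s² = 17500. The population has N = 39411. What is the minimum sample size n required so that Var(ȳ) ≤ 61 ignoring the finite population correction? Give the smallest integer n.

Without fpc, n₀ = s²/D = 17500/61 = 286.8852.
Rounding up, n = 287.

287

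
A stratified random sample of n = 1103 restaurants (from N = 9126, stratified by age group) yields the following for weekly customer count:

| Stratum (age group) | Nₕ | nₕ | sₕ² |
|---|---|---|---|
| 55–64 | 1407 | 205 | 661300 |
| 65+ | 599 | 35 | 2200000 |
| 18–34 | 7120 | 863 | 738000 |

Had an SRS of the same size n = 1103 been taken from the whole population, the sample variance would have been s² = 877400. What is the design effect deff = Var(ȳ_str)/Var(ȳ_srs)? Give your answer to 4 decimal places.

Var(ȳ_str) = Σ Wₕ²(1−fₕ)sₕ²/nₕ with Wₕ = Nₕ/9126:
  55–64: (1407/9126)²·(1−205/1407)·661300/205 = 65.506184
  65+: (599/9126)²·(1−35/599)·2200000/35 = 254.97619
  18–34: (7120/9126)²·(1−863/7120)·738000/863 = 457.43647
  → Var(ȳ_str) = 777.91884.
Var(ȳ_srs) = (1 − 1103/9126)·877400/1103 = 699.32402.
deff = 777.91884 / 699.32402 = 1.1124.

1.1124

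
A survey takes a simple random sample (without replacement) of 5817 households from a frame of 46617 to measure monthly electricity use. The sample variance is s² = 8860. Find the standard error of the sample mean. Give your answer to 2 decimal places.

1.15

Under SRS without replacement, Var(ȳ) = (1 − f)·s²/n with f = n/N = 5817/46617 = 0.12478280.
Var(ȳ) = (1 − 0.12478280)·8860/5817 = 0.87521720·1.5231219 = 1.3330625.
SE(ȳ) = √(1.3330625) = 1.15.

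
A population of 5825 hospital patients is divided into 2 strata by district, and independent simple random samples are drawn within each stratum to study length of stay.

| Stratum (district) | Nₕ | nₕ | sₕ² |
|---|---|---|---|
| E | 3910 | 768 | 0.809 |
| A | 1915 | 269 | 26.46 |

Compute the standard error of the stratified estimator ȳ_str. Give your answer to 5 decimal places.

0.09757

Var(ȳ_str) = Σₕ Wₕ²(1 − fₕ)sₕ²/nₕ with Wₕ = Nₕ/N, N = 5825.
E: Wₕ = 0.67124464; term = 0.67124464²·(1 − 0.19641944)·0.809/768 = 3.8139797 × 10^-4.
A: Wₕ = 0.32875536; term = 0.32875536²·(1 − 0.14046997)·26.46/269 = 0.009137856.
Sum = 0.009519254.
SE = √(0.009519254) = 0.09757.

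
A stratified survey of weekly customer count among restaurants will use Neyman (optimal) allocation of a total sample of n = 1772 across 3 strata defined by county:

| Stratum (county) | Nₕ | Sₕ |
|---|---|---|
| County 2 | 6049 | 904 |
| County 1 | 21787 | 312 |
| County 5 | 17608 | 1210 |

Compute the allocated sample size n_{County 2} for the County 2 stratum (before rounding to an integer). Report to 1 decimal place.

288.6

Neyman allocation: nₕ = n·NₕSₕ / Σⱼ NⱼSⱼ.
Σ NⱼSⱼ = 6049·904 + 21787·312 + 17608·1210 = 3.357152 × 10^7.
n_{County 2} = 1772·6049·904 / (3.357152 × 10^7) = 288.6.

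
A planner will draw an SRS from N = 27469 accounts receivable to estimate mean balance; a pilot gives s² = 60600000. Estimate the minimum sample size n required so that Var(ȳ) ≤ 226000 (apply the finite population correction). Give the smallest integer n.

Without fpc, n₀ = s²/D = 60600000/226000 = 268.1416.
With fpc, (1 − n/N)·s²/n ≤ D requires n ≥ n₀/(1 + n₀/N) = 268.1416/(1 + 268.1416/27469) = 265.5494.
Rounding up, n = 266.

266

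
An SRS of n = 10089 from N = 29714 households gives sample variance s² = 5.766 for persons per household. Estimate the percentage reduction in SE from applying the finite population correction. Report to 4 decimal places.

18.7311

f = n/N = 10089/29714 = 0.33953692.
SE_no-fpc = √(s²/n) = 0.023906349; SE_fpc = √((1−f)s²/n) = 0.019428422.
Ratio = √(1−f) = 0.81268880. Reduction = 100·(1 − 0.81268880) = 18.7311%.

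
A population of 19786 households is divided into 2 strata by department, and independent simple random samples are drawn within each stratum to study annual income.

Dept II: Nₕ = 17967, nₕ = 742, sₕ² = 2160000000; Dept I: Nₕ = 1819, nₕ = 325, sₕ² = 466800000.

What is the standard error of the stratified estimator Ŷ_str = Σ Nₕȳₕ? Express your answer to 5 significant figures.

Var(Ŷ_str) = Σₕ Nₕ²(1 − fₕ)sₕ²/nₕ.
Dept II: 17967²·(1 − 742/17967)·2160000000/742 = 9.0091671 × 10^14.
Dept I: 1819²·(1 − 325/1819)·466800000/325 = 3.9032897 × 10^12.
Sum = 9.0482 × 10^14.
SE = √(9.0482 × 10^14) = 3.0080 × 10^7.

3.0080 × 10^7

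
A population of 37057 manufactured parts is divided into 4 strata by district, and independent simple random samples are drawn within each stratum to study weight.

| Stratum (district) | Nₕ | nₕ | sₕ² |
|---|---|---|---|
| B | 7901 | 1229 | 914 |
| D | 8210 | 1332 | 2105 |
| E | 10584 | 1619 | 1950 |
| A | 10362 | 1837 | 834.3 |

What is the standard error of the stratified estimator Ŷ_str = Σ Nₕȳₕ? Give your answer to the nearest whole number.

16818

Var(Ŷ_str) = Σₕ Nₕ²(1 − fₕ)sₕ²/nₕ.
B: 7901²·(1 − 1229/7901)·914/1229 = 3.9204183 × 10^7.
D: 8210²·(1 − 1332/8210)·2105/1332 = 8.9238694 × 10^7.
E: 10584²·(1 − 1619/10584)·1950/1619 = 1.1428465 × 10^8.
A: 10362²·(1 − 1837/10362)·834.3/1837 = 4.0119089 × 10^7.
Sum = 2.8284662 × 10^8.
SE = √(2.8284662 × 10^8) = 16818.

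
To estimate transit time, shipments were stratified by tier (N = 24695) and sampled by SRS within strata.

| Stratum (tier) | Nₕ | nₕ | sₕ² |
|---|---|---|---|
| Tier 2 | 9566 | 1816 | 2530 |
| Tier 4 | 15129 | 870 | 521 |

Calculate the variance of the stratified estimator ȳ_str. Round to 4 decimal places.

0.3812

Var(ȳ_str) = Σₕ Wₕ²(1 − fₕ)sₕ²/nₕ with Wₕ = Nₕ/N, N = 24695.
Tier 2: Wₕ = 0.38736586; term = 0.38736586²·(1 − 0.18983901)·2530/1816 = 0.16936306.
Tier 4: Wₕ = 0.61263414; term = 0.61263414²·(1 − 0.05750545)·521/870 = 0.21183597.
Sum = 0.38119903.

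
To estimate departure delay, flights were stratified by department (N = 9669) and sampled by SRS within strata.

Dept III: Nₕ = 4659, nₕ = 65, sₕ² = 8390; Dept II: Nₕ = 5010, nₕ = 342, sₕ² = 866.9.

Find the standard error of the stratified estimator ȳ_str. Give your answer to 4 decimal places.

5.4941

Var(ȳ_str) = Σₕ Wₕ²(1 − fₕ)sₕ²/nₕ with Wₕ = Nₕ/N, N = 9669.
Dept III: Wₕ = 0.48184921; term = 0.48184921²·(1 − 0.01395149)·8390/65 = 29.550796.
Dept II: Wₕ = 0.51815079; term = 0.51815079²·(1 − 0.06826347)·866.9/342 = 0.63408627.
Sum = 30.184882.
SE = √(30.184882) = 5.4941.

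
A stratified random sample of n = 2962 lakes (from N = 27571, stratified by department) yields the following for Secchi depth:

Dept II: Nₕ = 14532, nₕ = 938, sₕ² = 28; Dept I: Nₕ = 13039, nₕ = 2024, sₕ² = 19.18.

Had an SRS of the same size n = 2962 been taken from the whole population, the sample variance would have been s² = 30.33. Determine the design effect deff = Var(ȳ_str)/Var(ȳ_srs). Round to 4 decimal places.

1.0447

Var(ȳ_str) = Σ Wₕ²(1−fₕ)sₕ²/nₕ with Wₕ = Nₕ/27571:
  Dept II: (14532/27571)²·(1−938/14532)·28/938 = 0.0077575183
  Dept I: (13039/27571)²·(1−2024/13039)·19.18/2024 = 0.0017904485
  → Var(ȳ_str) = 0.0095479668.
Var(ȳ_srs) = (1 − 2962/27571)·30.33/2962 = 0.009139634.
deff = 0.0095479668 / 0.009139634 = 1.0447.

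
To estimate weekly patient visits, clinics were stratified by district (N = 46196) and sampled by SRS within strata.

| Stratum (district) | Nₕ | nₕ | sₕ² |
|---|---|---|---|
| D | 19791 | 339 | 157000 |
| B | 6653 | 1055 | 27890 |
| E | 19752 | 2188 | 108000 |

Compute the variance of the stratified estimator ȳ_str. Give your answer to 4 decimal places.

Var(ȳ_str) = Σₕ Wₕ²(1 − fₕ)sₕ²/nₕ with Wₕ = Nₕ/N, N = 46196.
D: Wₕ = 0.42841372; term = 0.42841372²·(1 − 0.01712900)·157000/339 = 83.545528.
B: Wₕ = 0.14401680; term = 0.14401680²·(1 − 0.15857508)·27890/1055 = 0.46135765.
E: Wₕ = 0.42756949; term = 0.42756949²·(1 − 0.11077359)·108000/2188 = 8.0242084.
Sum = 92.031094.

92.0311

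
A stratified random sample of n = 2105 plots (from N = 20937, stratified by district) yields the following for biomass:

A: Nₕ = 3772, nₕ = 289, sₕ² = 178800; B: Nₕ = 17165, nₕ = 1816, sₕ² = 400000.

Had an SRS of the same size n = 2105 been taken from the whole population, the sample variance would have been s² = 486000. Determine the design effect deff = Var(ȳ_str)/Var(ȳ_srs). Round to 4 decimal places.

0.7268

Var(ȳ_str) = Σ Wₕ²(1−fₕ)sₕ²/nₕ with Wₕ = Nₕ/20937:
  A: (3772/20937)²·(1−289/3772)·178800/289 = 18.542399
  B: (17165/20937)²·(1−1816/17165)·400000/1816 = 132.38511
  → Var(ȳ_str) = 150.92751.
Var(ȳ_srs) = (1 − 2105/20937)·486000/2105 = 207.66637.
deff = 150.92751 / 207.66637 = 0.7268.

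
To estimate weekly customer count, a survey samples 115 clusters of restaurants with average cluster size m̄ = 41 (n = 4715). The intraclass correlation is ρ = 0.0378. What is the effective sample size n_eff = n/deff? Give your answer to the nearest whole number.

deff = 1 + (41 − 1)·0.0378 = 1 + 1.512 = 2.512.
n_eff = 4715 / 2.512 = 1877.

1877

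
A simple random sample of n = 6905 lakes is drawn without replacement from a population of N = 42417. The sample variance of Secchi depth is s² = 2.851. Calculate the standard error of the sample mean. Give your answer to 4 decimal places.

0.0186

Under SRS without replacement, Var(ȳ) = (1 − f)·s²/n with f = n/N = 6905/42417 = 0.16278850.
Var(ȳ) = (1 − 0.16278850)·2.851/6905 = 0.83721150·4.1288921 × 10^-4 = 3.4567559 × 10^-4.
SE(ȳ) = √(3.4567559 × 10^-4) = 0.0186.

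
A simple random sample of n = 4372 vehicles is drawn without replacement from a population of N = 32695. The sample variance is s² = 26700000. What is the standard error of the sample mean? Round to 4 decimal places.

72.7352

Under SRS without replacement, Var(ȳ) = (1 − f)·s²/n with f = n/N = 4372/32695 = 0.13372075.
Var(ȳ) = (1 − 0.13372075)·26700000/4372 = 0.86627925·6107.0448 = 5290.4062.
SE(ȳ) = √(5290.4062) = 72.7352.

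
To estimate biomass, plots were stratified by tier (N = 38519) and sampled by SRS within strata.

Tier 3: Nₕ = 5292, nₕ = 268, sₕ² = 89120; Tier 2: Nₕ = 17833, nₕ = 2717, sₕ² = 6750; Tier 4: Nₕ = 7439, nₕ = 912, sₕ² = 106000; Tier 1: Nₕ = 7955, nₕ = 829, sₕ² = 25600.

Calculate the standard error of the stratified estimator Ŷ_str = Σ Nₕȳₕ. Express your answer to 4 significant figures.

130000

Var(Ŷ_str) = Σₕ Nₕ²(1 − fₕ)sₕ²/nₕ.
Tier 3: 5292²·(1 − 268/5292)·89120/268 = 8.8411722 × 10^9.
Tier 2: 17833²·(1 − 2717/17833)·6750/2717 = 6.6969249 × 10^8.
Tier 4: 7439²·(1 − 912/7439)·106000/912 = 5.6433787 × 10^9.
Tier 1: 7955²·(1 − 829/7955)·25600/829 = 1.7505376 × 10^9.
Sum = 1.6904781 × 10^10.
SE = √(1.6904781 × 10^10) = 130000.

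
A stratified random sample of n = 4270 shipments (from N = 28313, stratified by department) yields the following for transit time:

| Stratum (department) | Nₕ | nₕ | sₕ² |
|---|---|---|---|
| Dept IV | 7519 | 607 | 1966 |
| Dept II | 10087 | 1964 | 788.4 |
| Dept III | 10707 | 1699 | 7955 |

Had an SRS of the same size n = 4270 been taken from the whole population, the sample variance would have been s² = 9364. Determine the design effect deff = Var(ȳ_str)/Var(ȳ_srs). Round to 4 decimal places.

0.4373

Var(ȳ_str) = Σ Wₕ²(1−fₕ)sₕ²/nₕ with Wₕ = Nₕ/28313:
  Dept IV: (7519/28313)²·(1−607/7519)·1966/607 = 0.20998432
  Dept II: (10087/28313)²·(1−1964/10087)·788.4/1964 = 0.041030974
  Dept III: (10707/28313)²·(1−1699/10707)·7955/1699 = 0.5633408
  → Var(ȳ_str) = 0.81435609.
Var(ȳ_srs) = (1 − 4270/28313)·9364/4270 = 1.8622428.
deff = 0.81435609 / 1.8622428 = 0.4373.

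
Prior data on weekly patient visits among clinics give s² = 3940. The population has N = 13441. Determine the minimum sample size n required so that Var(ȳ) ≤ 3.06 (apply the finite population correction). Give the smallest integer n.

Without fpc, n₀ = s²/D = 3940/3.06 = 1287.5817.
With fpc, (1 − n/N)·s²/n ≤ D requires n ≥ n₀/(1 + n₀/N) = 1287.5817/(1 + 1287.5817/13441) = 1175.0205.
Rounding up, n = 1176.

1176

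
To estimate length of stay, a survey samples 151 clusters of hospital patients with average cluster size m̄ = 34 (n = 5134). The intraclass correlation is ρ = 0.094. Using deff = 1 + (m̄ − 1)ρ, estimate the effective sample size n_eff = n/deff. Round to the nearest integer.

1252

deff = 1 + (34 − 1)·0.094 = 1 + 3.102 = 4.102.
n_eff = 5134 / 4.102 = 1252.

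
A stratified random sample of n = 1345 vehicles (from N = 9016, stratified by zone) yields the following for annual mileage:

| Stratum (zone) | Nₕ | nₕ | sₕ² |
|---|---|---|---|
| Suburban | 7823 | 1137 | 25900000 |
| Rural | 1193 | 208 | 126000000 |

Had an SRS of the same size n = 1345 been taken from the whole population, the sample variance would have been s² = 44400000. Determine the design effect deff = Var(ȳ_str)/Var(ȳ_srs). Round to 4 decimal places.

Var(ȳ_str) = Σ Wₕ²(1−fₕ)sₕ²/nₕ with Wₕ = Nₕ/9016:
  Suburban: (7823/9016)²·(1−1137/7823)·25900000/1137 = 14657.206
  Rural: (1193/9016)²·(1−208/1193)·126000000/208 = 8757.0147
  → Var(ȳ_str) = 23414.221.
Var(ȳ_srs) = (1 − 1345/9016)·44400000/1345 = 28086.574.
deff = 23414.221 / 28086.574 = 0.8336.

0.8336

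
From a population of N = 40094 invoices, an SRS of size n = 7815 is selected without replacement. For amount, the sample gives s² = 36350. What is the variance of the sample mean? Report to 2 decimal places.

Under SRS without replacement, Var(ȳ) = (1 − f)·s²/n with f = n/N = 7815/40094 = 0.19491695.
Var(ȳ) = (1 − 0.19491695)·36350/7815 = 0.80508305·4.6513116 = 3.7446921.

3.74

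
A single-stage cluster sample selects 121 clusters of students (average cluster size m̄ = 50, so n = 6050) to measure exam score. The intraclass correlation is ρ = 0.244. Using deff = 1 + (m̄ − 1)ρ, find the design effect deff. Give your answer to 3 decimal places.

12.956

deff = 1 + (50 − 1)·0.244 = 1 + 11.956 = 12.956.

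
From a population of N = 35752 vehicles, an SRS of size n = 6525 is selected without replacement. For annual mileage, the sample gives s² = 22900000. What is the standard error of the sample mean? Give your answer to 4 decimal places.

Under SRS without replacement, Var(ȳ) = (1 − f)·s²/n with f = n/N = 6525/35752 = 0.18250727.
Var(ȳ) = (1 − 0.18250727)·22900000/6525 = 0.81749273·3509.5785 = 2869.0549.
SE(ȳ) = √(2869.0549) = 53.5636.

53.5636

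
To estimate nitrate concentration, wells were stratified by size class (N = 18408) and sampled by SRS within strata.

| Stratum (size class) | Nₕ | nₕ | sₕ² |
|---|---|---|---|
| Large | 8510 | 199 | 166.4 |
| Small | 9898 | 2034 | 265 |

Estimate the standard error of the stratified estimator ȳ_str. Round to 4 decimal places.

Var(ȳ_str) = Σₕ Wₕ²(1 − fₕ)sₕ²/nₕ with Wₕ = Nₕ/N, N = 18408.
Large: Wₕ = 0.46229900; term = 0.46229900²·(1 − 0.02338425)·166.4/199 = 0.17452991.
Small: Wₕ = 0.53770100; term = 0.53770100²·(1 − 0.20549606)·265/2034 = 0.029927654.
Sum = 0.20445756.
SE = √(0.20445756) = 0.4522.

0.4522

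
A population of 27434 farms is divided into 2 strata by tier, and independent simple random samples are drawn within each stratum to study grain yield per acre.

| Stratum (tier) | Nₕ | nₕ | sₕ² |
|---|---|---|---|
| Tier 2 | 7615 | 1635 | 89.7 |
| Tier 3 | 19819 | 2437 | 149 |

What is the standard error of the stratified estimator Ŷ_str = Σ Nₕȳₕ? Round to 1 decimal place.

Var(Ŷ_str) = Σₕ Nₕ²(1 − fₕ)sₕ²/nₕ.
Tier 2: 7615²·(1 − 1635/7615)·89.7/1635 = 2.4983068 × 10^6.
Tier 3: 19819²·(1 − 2437/19819)·149/2437 = 2.1062612 × 10^7.
Sum = 2.3560919 × 10^7.
SE = √(2.3560919 × 10^7) = 4854.0.

4854.0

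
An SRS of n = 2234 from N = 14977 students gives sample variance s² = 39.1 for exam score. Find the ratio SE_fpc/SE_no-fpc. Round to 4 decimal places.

0.9224

f = n/N = 2234/14977 = 0.14916205.
SE_no-fpc = √(s²/n) = 0.13229602; SE_fpc = √((1−f)s²/n) = 0.12203101.
Ratio = √(1−f) = 0.92240878.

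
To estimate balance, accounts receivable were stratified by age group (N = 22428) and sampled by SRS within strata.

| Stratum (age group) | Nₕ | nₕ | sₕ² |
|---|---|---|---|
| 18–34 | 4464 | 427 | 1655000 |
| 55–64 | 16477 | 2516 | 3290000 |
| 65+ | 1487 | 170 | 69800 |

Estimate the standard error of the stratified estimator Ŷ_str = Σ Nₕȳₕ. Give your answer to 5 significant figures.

609470

Var(Ŷ_str) = Σₕ Nₕ²(1 − fₕ)sₕ²/nₕ.
18–34: 4464²·(1 − 427/4464)·1655000/427 = 6.9847853 × 10^10.
55–64: 16477²·(1 − 2516/16477)·3290000/2516 = 3.0080145 × 10^11.
65+: 1487²·(1 − 170/1487)·69800/170 = 8.0408738 × 10^8.
Sum = 3.7145339 × 10^11.
SE = √(3.7145339 × 10^11) = 609470.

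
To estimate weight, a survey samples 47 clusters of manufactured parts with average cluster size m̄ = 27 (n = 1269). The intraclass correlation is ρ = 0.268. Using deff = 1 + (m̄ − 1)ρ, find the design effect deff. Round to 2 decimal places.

deff = 1 + (27 − 1)·0.268 = 1 + 6.968 = 7.968.

7.97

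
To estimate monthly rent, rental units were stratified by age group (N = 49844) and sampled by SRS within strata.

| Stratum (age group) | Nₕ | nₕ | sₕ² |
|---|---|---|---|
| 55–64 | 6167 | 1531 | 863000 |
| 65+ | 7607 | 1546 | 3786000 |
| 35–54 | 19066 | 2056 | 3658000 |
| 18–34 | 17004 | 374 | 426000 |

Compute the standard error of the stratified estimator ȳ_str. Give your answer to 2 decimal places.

20.34

Var(ȳ_str) = Σₕ Wₕ²(1 − fₕ)sₕ²/nₕ with Wₕ = Nₕ/N, N = 49844.
55–64: Wₕ = 0.12372603; term = 0.12372603²·(1 − 0.24825685)·863000/1531 = 6.4867507.
65+: Wₕ = 0.15261616; term = 0.15261616²·(1 − 0.20323386)·3786000/1546 = 45.446772.
35–54: Wₕ = 0.38251344; term = 0.38251344²·(1 − 0.10783594)·3658000/2056 = 232.2516.
18–34: Wₕ = 0.34114437; term = 0.34114437²·(1 − 0.02199482)·426000/374 = 129.64494.
Sum = 413.83006.
SE = √(413.83006) = 20.34.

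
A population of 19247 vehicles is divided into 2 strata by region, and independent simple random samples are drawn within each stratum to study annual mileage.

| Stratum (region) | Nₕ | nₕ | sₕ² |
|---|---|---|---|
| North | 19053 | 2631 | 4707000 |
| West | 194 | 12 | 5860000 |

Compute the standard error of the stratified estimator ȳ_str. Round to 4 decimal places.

39.4667

Var(ȳ_str) = Σₕ Wₕ²(1 − fₕ)sₕ²/nₕ with Wₕ = Nₕ/N, N = 19247.
North: Wₕ = 0.98992051; term = 0.98992051²·(1 − 0.13808849)·4707000/2631 = 1511.0773.
West: Wₕ = 0.01007949; term = 0.01007949²·(1 − 0.06185567)·5860000/12 = 46.543967.
Sum = 1557.6213.
SE = √(1557.6213) = 39.4667.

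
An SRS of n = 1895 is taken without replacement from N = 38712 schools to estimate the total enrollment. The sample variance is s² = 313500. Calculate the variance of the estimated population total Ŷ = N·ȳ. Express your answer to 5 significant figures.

2.3579 × 10^11

Var(Ŷ) = N²·Var(ȳ) = N²·(1 − n/N)·s²/n.
f = 1895/38712 = 0.04895123; Var(ȳ) = 0.95104877·313500/1895 = 157.33709.
Var(Ŷ) = 38712² · 157.33709 = 2.3578834 × 10^11.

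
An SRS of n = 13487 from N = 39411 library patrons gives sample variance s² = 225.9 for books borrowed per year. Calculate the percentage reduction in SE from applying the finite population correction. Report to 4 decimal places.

f = n/N = 13487/39411 = 0.34221410.
SE_no-fpc = √(s²/n) = 0.12941971; SE_fpc = √((1−f)s²/n) = 0.10496457.
Ratio = √(1−f) = 0.81104001. Reduction = 100·(1 − 0.81104001) = 18.8960%.

18.8960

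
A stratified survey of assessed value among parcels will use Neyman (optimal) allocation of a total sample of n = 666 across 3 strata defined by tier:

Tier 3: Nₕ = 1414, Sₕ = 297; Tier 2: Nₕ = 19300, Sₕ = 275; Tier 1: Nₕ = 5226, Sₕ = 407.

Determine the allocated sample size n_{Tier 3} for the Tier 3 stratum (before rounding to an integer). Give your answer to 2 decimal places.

Neyman allocation: nₕ = n·NₕSₕ / Σⱼ NⱼSⱼ.
Σ NⱼSⱼ = 1414·297 + 19300·275 + 5226·407 = 7.85444 × 10^6.
n_{Tier 3} = 666·1414·297 / (7.85444 × 10^6) = 35.61.

35.61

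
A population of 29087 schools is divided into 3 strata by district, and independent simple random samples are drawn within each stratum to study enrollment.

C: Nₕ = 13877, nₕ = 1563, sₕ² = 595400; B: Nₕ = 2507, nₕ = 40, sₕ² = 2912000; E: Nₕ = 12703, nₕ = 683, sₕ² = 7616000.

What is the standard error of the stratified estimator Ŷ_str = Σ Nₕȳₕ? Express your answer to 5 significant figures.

Var(Ŷ_str) = Σₕ Nₕ²(1 − fₕ)sₕ²/nₕ.
C: 13877²·(1 − 1563/13877)·595400/1563 = 6.5094544 × 10^10.
B: 2507²·(1 − 40/2507)·2912000/40 = 4.5025118 × 10^11.
E: 12703²·(1 − 683/12703)·7616000/683 = 1.7026171 × 10^12.
Sum = 2.2179628 × 10^12.
SE = √(2.2179628 × 10^12) = 1.4893 × 10^6.

1.4893 × 10^6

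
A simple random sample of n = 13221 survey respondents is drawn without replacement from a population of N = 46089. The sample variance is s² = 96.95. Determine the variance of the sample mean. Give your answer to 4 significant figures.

0.005229

Under SRS without replacement, Var(ȳ) = (1 − f)·s²/n with f = n/N = 13221/46089 = 0.28685804.
Var(ȳ) = (1 − 0.28685804)·96.95/13221 = 0.71314196·0.0073330308 = 0.005229492.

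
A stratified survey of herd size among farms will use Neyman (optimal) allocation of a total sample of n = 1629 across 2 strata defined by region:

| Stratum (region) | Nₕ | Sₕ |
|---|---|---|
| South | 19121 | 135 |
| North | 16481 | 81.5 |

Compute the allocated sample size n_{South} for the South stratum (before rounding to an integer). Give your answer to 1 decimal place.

Neyman allocation: nₕ = n·NₕSₕ / Σⱼ NⱼSⱼ.
Σ NⱼSⱼ = 19121·135 + 16481·81.5 = 3.9245365 × 10^6.
n_{South} = 1629·19121·135 / (3.9245365 × 10^6) = 1071.5.

1071.5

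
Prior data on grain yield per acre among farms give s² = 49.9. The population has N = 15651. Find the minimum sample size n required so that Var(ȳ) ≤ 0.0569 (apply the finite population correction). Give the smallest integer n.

Without fpc, n₀ = s²/D = 49.9/0.0569 = 876.9772.
With fpc, (1 − n/N)·s²/n ≤ D requires n ≥ n₀/(1 + n₀/N) = 876.9772/(1 + 876.9772/15651) = 830.4446.
Rounding up, n = 831.

831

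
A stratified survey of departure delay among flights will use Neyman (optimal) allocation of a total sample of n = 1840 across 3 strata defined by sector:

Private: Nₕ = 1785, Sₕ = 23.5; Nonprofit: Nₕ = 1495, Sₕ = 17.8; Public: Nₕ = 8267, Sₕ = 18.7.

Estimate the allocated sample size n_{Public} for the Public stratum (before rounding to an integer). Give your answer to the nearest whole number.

1275

Neyman allocation: nₕ = n·NₕSₕ / Σⱼ NⱼSⱼ.
Σ NⱼSⱼ = 1785·23.5 + 1495·17.8 + 8267·18.7 = 223151.4.
n_{Public} = 1840·8267·18.7 / 223151.4 = 1275.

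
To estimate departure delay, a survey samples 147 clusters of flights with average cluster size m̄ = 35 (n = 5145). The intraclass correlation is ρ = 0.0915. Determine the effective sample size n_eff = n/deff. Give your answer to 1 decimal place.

1251.5

deff = 1 + (35 − 1)·0.0915 = 1 + 3.111 = 4.111.
n_eff = 5145 / 4.111 = 1251.5.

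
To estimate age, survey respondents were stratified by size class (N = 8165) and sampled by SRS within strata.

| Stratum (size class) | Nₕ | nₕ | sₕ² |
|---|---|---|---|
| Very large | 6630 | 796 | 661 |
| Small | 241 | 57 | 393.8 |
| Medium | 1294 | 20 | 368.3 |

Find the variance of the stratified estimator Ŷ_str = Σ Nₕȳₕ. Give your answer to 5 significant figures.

Var(Ŷ_str) = Σₕ Nₕ²(1 − fₕ)sₕ²/nₕ.
Very large: 6630²·(1 − 796/6630)·661/796 = 3.2119468 × 10^7.
Small: 241²·(1 − 57/241)·393.8/57 = 306362.58.
Medium: 1294²·(1 − 20/1294)·368.3/20 = 3.0358159 × 10^7.
Sum = 6.278399 × 10^7.

6.2784 × 10^7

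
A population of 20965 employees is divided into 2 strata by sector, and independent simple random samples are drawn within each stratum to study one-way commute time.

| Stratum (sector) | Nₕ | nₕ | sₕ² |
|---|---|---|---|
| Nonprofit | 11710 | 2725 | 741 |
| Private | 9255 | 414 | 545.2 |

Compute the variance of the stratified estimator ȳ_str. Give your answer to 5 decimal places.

0.31025

Var(ȳ_str) = Σₕ Wₕ²(1 − fₕ)sₕ²/nₕ with Wₕ = Nₕ/N, N = 20965.
Nonprofit: Wₕ = 0.55854996; term = 0.55854996²·(1 − 0.23270709)·741/2725 = 0.065093398.
Private: Wₕ = 0.44145004; term = 0.44145004²·(1 − 0.04473258)·545.2/414 = 0.2451566.
Sum = 0.31025.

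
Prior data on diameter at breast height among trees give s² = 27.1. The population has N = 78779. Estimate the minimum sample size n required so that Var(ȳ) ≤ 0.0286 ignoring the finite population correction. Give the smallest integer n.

948

Without fpc, n₀ = s²/D = 27.1/0.0286 = 947.5524.
Rounding up, n = 948.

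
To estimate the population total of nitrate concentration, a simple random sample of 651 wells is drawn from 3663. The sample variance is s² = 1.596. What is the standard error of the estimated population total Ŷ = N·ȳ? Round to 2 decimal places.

Var(Ŷ) = N²·Var(ȳ) = N²·(1 − n/N)·s²/n.
f = 651/3663 = 0.17772318; Var(ȳ) = 0.82227682·1.596/651 = 0.0020159045.
Var(Ŷ) = 3663² · 0.0020159045 = 27048.538.
SE(Ŷ) = √(27048.538) = 164.46.

164.46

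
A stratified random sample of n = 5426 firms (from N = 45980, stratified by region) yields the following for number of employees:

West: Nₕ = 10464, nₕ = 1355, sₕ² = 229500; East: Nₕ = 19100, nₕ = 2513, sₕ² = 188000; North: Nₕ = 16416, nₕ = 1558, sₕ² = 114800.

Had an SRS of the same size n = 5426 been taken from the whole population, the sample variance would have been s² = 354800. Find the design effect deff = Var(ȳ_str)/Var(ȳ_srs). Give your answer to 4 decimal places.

Var(ȳ_str) = Σ Wₕ²(1−fₕ)sₕ²/nₕ with Wₕ = Nₕ/45980:
  West: (10464/45980)²·(1−1355/10464)·229500/1355 = 7.6361402
  East: (19100/45980)²·(1−2513/19100)·188000/2513 = 11.210594
  North: (16416/45980)²·(1−1558/16416)·114800/1558 = 8.5008861
  → Var(ȳ_str) = 27.34762.
Var(ȳ_srs) = (1 − 5426/45980)·354800/5426 = 57.67247.
deff = 27.34762 / 57.67247 = 0.4742.

0.4742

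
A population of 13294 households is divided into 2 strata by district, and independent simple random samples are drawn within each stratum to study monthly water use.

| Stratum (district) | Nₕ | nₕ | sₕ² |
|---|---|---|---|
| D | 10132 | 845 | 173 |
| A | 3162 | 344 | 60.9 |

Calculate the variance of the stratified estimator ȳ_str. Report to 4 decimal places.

0.1179

Var(ȳ_str) = Σₕ Wₕ²(1 − fₕ)sₕ²/nₕ with Wₕ = Nₕ/N, N = 13294.
D: Wₕ = 0.76214834; term = 0.76214834²·(1 − 0.08339913)·173/845 = 0.10900557.
A: Wₕ = 0.23785166; term = 0.23785166²·(1 − 0.10879190)·60.9/344 = 0.0089258659.
Sum = 0.11793144.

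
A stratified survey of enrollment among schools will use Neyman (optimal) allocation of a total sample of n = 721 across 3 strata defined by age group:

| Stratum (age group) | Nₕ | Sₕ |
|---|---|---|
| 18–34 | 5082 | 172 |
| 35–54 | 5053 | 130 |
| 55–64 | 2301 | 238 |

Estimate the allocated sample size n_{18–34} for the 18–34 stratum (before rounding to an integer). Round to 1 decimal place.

303.2

Neyman allocation: nₕ = n·NₕSₕ / Σⱼ NⱼSⱼ.
Σ NⱼSⱼ = 5082·172 + 5053·130 + 2301·238 = 2.078632 × 10^6.
n_{18–34} = 721·5082·172 / (2.078632 × 10^6) = 303.2.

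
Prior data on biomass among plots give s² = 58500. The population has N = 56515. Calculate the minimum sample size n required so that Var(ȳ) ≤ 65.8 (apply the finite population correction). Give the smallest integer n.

Without fpc, n₀ = s²/D = 58500/65.8 = 889.0578.
With fpc, (1 − n/N)·s²/n ≤ D requires n ≥ n₀/(1 + n₀/N) = 889.0578/(1 + 889.0578/56515) = 875.2883.
Rounding up, n = 876.

876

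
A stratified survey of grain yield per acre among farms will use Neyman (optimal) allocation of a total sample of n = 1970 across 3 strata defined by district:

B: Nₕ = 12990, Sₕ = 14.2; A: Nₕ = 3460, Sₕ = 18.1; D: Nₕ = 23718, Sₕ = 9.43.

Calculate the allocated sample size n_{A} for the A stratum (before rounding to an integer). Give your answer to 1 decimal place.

Neyman allocation: nₕ = n·NₕSₕ / Σⱼ NⱼSⱼ.
Σ NⱼSⱼ = 12990·14.2 + 3460·18.1 + 23718·9.43 = 470744.74.
n_{A} = 1970·3460·18.1 / 470744.74 = 262.1.

262.1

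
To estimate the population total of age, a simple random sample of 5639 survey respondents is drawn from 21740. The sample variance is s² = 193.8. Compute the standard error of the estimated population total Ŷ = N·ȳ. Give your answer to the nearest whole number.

Var(Ŷ) = N²·Var(ȳ) = N²·(1 − n/N)·s²/n.
f = 5639/21740 = 0.25938362; Var(ȳ) = 0.74061638·193.8/5639 = 0.025453352.
Var(Ŷ) = 21740² · 0.025453352 = 1.2029957 × 10^7.
SE(Ŷ) = √(1.2029957 × 10^7) = 3468.

3468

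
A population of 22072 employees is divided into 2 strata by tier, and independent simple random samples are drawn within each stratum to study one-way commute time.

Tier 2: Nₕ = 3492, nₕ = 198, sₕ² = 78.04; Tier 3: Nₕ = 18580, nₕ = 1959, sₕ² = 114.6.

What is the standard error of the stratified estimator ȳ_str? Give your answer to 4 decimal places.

0.2154

Var(ȳ_str) = Σₕ Wₕ²(1 − fₕ)sₕ²/nₕ with Wₕ = Nₕ/N, N = 22072.
Tier 2: Wₕ = 0.15820950; term = 0.15820950²·(1 − 0.05670103)·78.04/198 = 0.0093060745.
Tier 3: Wₕ = 0.84179050; term = 0.84179050²·(1 − 0.10543595)·114.6/1959 = 0.037082556.
Sum = 0.046388631.
SE = √(0.046388631) = 0.2154.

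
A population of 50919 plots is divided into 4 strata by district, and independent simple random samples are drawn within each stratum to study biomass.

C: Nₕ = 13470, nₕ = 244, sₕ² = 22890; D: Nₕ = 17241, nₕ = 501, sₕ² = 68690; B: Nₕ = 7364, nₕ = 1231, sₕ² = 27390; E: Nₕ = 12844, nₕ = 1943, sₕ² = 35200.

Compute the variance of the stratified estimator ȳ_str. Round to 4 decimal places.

23.0740

Var(ȳ_str) = Σₕ Wₕ²(1 − fₕ)sₕ²/nₕ with Wₕ = Nₕ/N, N = 50919.
C: Wₕ = 0.26453780; term = 0.26453780²·(1 − 0.01811433)·22890/244 = 6.4460304.
D: Wₕ = 0.33859659; term = 0.33859659²·(1 − 0.02905864)·68690/501 = 15.262088.
B: Wₕ = 0.14462185; term = 0.14462185²·(1 − 0.16716458)·27390/1231 = 0.38757967.
E: Wₕ = 0.25224376; term = 0.25224376²·(1 − 0.15127686)·35200/1943 = 0.97831062.
Sum = 23.074009.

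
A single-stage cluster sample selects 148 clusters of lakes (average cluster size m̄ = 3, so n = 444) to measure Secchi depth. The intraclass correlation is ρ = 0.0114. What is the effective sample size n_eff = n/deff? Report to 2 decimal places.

434.10

deff = 1 + (3 − 1)·0.0114 = 1 + 0.0228 = 1.0228.
n_eff = 444 / 1.0228 = 434.10.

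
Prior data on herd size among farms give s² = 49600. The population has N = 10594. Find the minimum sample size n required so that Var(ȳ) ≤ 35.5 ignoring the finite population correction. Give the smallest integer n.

1398

Without fpc, n₀ = s²/D = 49600/35.5 = 1397.1831.
Rounding up, n = 1398.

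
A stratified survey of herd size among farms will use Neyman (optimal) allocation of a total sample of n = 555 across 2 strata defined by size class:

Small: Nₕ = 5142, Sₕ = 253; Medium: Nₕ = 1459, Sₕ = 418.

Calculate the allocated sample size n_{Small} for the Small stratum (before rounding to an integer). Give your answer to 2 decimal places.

Neyman allocation: nₕ = n·NₕSₕ / Σⱼ NⱼSⱼ.
Σ NⱼSⱼ = 5142·253 + 1459·418 = 1.910788 × 10^6.
n_{Small} = 555·5142·253 / (1.910788 × 10^6) = 377.86.

377.86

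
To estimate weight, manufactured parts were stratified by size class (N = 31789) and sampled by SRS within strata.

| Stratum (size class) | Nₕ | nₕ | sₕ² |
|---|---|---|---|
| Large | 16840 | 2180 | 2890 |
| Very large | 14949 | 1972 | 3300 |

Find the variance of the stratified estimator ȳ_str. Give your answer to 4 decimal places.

Var(ȳ_str) = Σₕ Wₕ²(1 − fₕ)sₕ²/nₕ with Wₕ = Nₕ/N, N = 31789.
Large: Wₕ = 0.52974299; term = 0.52974299²·(1 − 0.12945368)·2890/2180 = 0.32386474.
Very large: Wₕ = 0.47025701; term = 0.47025701²·(1 − 0.13191518)·3300/1972 = 0.32124749.
Sum = 0.64511223.

0.6451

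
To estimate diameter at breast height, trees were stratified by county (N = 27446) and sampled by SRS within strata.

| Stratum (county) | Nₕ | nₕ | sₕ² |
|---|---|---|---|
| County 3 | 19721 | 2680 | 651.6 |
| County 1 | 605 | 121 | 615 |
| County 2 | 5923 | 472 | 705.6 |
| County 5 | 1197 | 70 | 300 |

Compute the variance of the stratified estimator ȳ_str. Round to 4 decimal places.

Var(ȳ_str) = Σₕ Wₕ²(1 − fₕ)sₕ²/nₕ with Wₕ = Nₕ/N, N = 27446.
County 3: Wₕ = 0.71853822; term = 0.71853822²·(1 − 0.13589575)·651.6/2680 = 0.10847063.
County 1: Wₕ = 0.02204328; term = 0.02204328²·(1 − 0.20000000)·615/121 = 0.0019757517.
County 2: Wₕ = 0.21580558; term = 0.21580558²·(1 − 0.07968935)·705.6/472 = 0.064073193.
County 5: Wₕ = 0.04361291; term = 0.04361291²·(1 − 0.05847953)·300/70 = 0.0076750845.
Sum = 0.18219466.

0.1822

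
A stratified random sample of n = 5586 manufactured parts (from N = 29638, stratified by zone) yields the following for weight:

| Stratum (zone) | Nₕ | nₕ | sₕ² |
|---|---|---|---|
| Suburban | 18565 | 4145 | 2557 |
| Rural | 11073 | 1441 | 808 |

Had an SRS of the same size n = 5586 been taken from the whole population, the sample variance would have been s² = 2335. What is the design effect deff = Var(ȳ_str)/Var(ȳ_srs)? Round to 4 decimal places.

Var(ȳ_str) = Σ Wₕ²(1−fₕ)sₕ²/nₕ with Wₕ = Nₕ/29638:
  Suburban: (18565/29638)²·(1−4145/18565)·2557/4145 = 0.18800466
  Rural: (11073/29638)²·(1−1441/11073)·808/1441 = 0.068081853
  → Var(ȳ_str) = 0.25608651.
Var(ȳ_srs) = (1 − 5586/29638)·2335/5586 = 0.33922532.
deff = 0.25608651 / 0.33922532 = 0.7549.

0.7549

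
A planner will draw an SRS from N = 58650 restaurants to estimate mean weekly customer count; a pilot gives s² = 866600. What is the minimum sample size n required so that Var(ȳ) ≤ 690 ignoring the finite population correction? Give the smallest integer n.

1256

Without fpc, n₀ = s²/D = 866600/690 = 1255.9420.
Rounding up, n = 1256.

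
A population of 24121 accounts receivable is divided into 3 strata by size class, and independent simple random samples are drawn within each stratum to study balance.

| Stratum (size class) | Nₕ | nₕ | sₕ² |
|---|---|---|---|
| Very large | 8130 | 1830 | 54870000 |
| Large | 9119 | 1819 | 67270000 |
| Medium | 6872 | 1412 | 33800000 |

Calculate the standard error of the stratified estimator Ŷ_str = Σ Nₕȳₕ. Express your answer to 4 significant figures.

2.213 × 10^6

Var(Ŷ_str) = Σₕ Nₕ²(1 − fₕ)sₕ²/nₕ.
Very large: 8130²·(1 − 1830/8130)·54870000/1830 = 1.5357303 × 10^12.
Large: 9119²·(1 − 1819/9119)·67270000/1819 = 2.4618342 × 10^12.
Medium: 6872²·(1 − 1412/6872)·33800000/1412 = 8.9816845 × 10^11.
Sum = 4.895733 × 10^12.
SE = √(4.895733 × 10^12) = 2.213 × 10^6.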